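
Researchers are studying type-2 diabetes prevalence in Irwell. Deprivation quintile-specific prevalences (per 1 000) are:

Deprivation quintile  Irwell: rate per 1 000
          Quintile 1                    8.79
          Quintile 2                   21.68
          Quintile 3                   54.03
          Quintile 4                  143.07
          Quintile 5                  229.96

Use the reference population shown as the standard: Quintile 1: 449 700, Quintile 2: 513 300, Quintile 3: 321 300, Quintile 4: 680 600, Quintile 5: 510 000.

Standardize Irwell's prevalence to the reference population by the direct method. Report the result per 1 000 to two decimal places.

99.84

Standard total = 2 474 900; weights = 0.1817, 0.2074, 0.1298, 0.2750, 0.2061.
Standardized rate: 0.1817×8.79 + 0.2074×21.68 + 0.1298×54.03 + 0.2750×143.07 + 0.2061×229.96 = 99.8400 per 1 000.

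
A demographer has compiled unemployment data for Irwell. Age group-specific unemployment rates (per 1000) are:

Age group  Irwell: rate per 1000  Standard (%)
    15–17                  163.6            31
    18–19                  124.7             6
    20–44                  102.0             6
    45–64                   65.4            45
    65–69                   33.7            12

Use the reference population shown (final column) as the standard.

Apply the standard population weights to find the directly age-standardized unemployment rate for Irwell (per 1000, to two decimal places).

Standard weights: 0.31, 0.06, 0.06, 0.45, 0.12.
Standardized rate: 0.3100×163.6 + 0.0600×124.7 + 0.0600×102.0 + 0.4500×65.4 + 0.1200×33.7 = 97.7920 per 1000.

97.79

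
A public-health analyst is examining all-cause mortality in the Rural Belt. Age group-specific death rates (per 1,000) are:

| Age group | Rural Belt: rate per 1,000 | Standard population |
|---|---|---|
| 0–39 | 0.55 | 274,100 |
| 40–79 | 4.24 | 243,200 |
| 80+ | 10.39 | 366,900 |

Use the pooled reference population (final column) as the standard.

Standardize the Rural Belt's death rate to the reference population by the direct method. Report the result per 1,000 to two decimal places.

Standard total = 884,200; weights = 0.3100, 0.2751, 0.4150.
Standardized rate: 0.3100×0.55 + 0.2751×4.24 + 0.4150×10.39 = 5.6481 per 1,000.

5.65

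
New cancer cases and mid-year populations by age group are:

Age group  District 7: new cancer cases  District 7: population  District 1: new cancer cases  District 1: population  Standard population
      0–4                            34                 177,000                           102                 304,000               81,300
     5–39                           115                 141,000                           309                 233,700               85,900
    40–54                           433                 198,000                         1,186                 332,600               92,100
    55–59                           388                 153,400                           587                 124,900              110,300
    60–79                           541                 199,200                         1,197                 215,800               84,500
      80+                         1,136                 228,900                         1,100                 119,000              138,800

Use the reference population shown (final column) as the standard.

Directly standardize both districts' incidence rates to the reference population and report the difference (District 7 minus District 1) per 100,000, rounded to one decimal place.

-211.7

Age-specific rates per 100,000 for District 7: 19.21, 81.56, 218.69, 252.93, 271.59, 496.29.
For District 1: 33.55, 132.22, 356.58, 469.98, 554.68, 924.37.
Standard total = 592,900; weights = 0.1371, 0.1449, 0.1553, 0.1860, 0.1425, 0.2341.
District 7: 0.1371×19.21 + 0.1449×81.56 + 0.1553×218.69 + 0.1860×252.93 + 0.1425×271.59 + 0.2341×496.29 = 250.3643 per 100,000.
District 1: 0.1371×33.55 + 0.1449×132.22 + 0.1553×356.58 + 0.1860×469.98 + 0.1425×554.68 + 0.2341×924.37 = 462.0313 per 100,000.
Difference = 250.3643 − 462.0313 = -211.6671.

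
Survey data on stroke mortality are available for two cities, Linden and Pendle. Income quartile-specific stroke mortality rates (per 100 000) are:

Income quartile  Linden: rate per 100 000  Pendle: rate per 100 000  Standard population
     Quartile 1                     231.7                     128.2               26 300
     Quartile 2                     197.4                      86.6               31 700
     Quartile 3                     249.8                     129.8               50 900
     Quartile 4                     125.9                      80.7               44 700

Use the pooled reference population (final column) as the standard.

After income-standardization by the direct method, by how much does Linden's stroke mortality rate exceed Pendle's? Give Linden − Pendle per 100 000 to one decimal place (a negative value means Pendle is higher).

93.5

Standard total = 153 600; weights = 0.1712, 0.2064, 0.3314, 0.2910.
Linden: 0.1712×231.7 + 0.2064×197.4 + 0.3314×249.8 + 0.2910×125.9 = 199.8297 per 100 000.
Pendle: 0.1712×128.2 + 0.2064×86.6 + 0.3314×129.8 + 0.2910×80.7 = 106.3215 per 100 000.
Difference = 199.8297 − 106.3215 = 93.5081.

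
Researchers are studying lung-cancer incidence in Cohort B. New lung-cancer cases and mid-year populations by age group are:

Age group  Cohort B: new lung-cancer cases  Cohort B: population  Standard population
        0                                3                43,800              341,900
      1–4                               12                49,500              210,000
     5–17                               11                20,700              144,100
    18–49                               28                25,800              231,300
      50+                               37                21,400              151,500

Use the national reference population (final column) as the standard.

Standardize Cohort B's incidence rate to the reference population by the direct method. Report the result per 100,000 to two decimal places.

61.54

Age-specific rates per 100,000 for Cohort B: 6.85, 24.24, 53.14, 108.53, 172.90.
Standard total = 1,078,800; weights = 0.3169, 0.1947, 0.1336, 0.2144, 0.1404.
Standardized rate: 0.3169×6.85 + 0.1947×24.24 + 0.1336×53.14 + 0.2144×108.53 + 0.1404×172.90 = 61.5373 per 100,000.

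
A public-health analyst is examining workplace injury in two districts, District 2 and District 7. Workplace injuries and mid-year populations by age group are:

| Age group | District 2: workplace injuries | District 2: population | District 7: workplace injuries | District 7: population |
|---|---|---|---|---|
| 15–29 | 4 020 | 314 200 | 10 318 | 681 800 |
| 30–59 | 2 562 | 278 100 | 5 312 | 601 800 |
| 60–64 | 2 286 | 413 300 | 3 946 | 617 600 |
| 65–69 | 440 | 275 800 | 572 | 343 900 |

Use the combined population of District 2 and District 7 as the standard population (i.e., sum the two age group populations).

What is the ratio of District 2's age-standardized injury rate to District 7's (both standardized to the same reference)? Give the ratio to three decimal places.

0.904

Age-specific rates per 10 000 for District 2: 127.94, 92.13, 55.31, 15.95.
For District 7: 151.33, 88.27, 63.89, 16.63.
Combined standard total = 3 526 500; weights = 0.2824, 0.2495, 0.2923, 0.1757.
District 2: 0.2824×127.94 + 0.2495×92.13 + 0.2923×55.31 + 0.1757×15.95 = 78.0943 per 10 000.
District 7: 0.2824×151.33 + 0.2495×88.27 + 0.2923×63.89 + 0.1757×16.63 = 86.3663 per 10 000.
Ratio = 78.0943 ÷ 86.3663 = 0.90422.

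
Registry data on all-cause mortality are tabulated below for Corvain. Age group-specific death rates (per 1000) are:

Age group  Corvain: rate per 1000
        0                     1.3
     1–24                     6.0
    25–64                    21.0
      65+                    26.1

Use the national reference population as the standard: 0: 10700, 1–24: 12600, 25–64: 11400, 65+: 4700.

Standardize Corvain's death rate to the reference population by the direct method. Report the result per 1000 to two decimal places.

11.46

Standard total = 39400; weights = 0.2716, 0.3198, 0.2893, 0.1193.
Standardized rate: 0.2716×1.3 + 0.3198×6.0 + 0.2893×21.0 + 0.1193×26.1 = 11.4614 per 1000.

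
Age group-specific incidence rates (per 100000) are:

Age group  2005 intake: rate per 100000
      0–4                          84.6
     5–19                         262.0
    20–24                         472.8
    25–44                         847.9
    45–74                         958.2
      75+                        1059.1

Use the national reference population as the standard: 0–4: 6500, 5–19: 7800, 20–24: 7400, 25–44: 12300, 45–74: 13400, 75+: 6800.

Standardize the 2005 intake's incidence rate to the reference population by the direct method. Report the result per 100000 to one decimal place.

Standard total = 54200; weights = 0.1199, 0.1439, 0.1365, 0.2269, 0.2472, 0.1255.
Standardized rate: 0.1199×84.6 + 0.1439×262.0 + 0.1365×472.8 + 0.2269×847.9 + 0.2472×958.2 + 0.1255×1059.1 = 674.5969 per 100000.

674.6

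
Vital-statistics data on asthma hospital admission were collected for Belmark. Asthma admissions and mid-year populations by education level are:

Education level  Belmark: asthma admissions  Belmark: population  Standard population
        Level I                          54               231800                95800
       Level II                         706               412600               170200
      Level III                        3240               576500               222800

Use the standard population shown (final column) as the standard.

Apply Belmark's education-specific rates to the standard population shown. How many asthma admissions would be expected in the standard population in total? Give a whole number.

1566

Education-specific rates per 10000 for Belmark: 2.33, 17.11, 56.20.
Expected asthma admissions = Σ (standard pop × education-specific rate ÷ 10000)
= 95800×2.33/10000 + 170200×17.11/10000 + 222800×56.20/10000
= 22.32 + 291.23 + 1252.16 = 1565.71.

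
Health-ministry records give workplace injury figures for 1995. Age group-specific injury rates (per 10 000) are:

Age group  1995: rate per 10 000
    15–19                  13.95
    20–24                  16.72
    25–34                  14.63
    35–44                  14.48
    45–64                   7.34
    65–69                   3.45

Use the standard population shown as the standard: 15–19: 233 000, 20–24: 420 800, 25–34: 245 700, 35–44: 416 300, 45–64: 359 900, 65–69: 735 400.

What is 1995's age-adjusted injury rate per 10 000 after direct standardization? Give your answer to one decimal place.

Standard total = 2 411 100; weights = 0.0966, 0.1745, 0.1019, 0.1727, 0.1493, 0.3050.
Standardized rate: 0.0966×13.95 + 0.1745×16.72 + 0.1019×14.63 + 0.1727×14.48 + 0.1493×7.34 + 0.3050×3.45 = 10.4050 per 10 000.

10.4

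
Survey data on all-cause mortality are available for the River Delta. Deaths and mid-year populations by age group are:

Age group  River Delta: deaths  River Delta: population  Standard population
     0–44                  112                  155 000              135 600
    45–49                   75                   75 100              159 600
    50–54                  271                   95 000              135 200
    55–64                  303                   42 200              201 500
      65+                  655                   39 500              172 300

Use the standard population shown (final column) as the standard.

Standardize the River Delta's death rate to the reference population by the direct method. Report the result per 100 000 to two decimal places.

615.14

Age-specific rates per 100 000 for the River Delta: 72.26, 99.87, 285.26, 718.01, 1658.23.
Standard total = 804 200; weights = 0.1686, 0.1985, 0.1681, 0.2506, 0.2143.
Standardized rate: 0.1686×72.26 + 0.1985×99.87 + 0.1681×285.26 + 0.2506×718.01 + 0.2143×1658.23 = 615.1406 per 100 000.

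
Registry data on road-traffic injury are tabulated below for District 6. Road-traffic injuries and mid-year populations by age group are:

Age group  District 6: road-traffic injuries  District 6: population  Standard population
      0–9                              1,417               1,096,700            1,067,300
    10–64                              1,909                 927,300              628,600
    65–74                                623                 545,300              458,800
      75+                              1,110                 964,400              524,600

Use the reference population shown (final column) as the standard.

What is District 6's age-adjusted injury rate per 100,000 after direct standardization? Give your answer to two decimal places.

Age-specific rates per 100,000 for District 6: 129.21, 205.87, 114.25, 115.10.
Standard total = 2,679,300; weights = 0.3984, 0.2346, 0.1712, 0.1958.
Standardized rate: 0.3984×129.21 + 0.2346×205.87 + 0.1712×114.25 + 0.1958×115.10 = 141.8679 per 100,000.

141.87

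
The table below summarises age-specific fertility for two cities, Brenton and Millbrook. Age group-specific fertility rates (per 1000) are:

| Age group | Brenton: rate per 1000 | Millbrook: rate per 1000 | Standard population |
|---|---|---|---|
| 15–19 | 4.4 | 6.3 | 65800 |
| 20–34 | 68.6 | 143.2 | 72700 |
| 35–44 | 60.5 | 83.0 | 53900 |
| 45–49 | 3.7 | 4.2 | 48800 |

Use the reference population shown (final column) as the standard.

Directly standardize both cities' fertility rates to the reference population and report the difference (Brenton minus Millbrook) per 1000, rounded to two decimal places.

Standard total = 241200; weights = 0.2728, 0.3014, 0.2235, 0.2023.
Brenton: 0.2728×4.4 + 0.3014×68.6 + 0.2235×60.5 + 0.2023×3.7 = 36.1453 per 1000.
Millbrook: 0.2728×6.3 + 0.3014×143.2 + 0.2235×83.0 + 0.2023×4.2 = 64.2779 per 1000.
Difference = 36.1453 − 64.2779 = -28.1326.

-28.13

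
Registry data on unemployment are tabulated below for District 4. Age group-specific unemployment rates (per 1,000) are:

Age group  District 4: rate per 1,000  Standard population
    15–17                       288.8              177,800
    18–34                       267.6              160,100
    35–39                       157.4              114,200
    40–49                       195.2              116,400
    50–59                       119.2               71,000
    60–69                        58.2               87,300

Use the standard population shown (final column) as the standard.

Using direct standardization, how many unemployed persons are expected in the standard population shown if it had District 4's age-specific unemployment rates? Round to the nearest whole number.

148432

Expected unemployed persons = Σ (standard pop × age-specific rate ÷ 1,000)
= 177,800×288.8/1,000 + 160,100×267.6/1,000 + 114,200×157.4/1,000 + 116,400×195.2/1,000 + 71,000×119.2/1,000 + 87,300×58.2/1,000
= 51348.64 + 42842.76 + 17975.08 + 22721.28 + 8463.20 + 5080.86 = 148431.82.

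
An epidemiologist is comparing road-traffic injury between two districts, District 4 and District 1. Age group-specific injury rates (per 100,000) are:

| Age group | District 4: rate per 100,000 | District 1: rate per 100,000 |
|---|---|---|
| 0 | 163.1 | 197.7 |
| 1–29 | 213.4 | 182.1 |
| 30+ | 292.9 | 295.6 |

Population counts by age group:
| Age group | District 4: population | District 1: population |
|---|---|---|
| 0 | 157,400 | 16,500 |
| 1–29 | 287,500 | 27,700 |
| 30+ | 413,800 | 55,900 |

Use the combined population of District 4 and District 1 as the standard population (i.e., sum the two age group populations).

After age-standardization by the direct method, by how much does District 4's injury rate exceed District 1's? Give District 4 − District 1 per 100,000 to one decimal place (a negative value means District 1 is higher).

Combined standard total = 958,800; weights = 0.1814, 0.3287, 0.4899.
District 4: 0.1814×163.1 + 0.3287×213.4 + 0.4899×292.9 = 243.2227 per 100,000.
District 1: 0.1814×197.7 + 0.3287×182.1 + 0.4899×295.6 = 240.5312 per 100,000.
Difference = 243.2227 − 240.5312 = 2.6915.

2.7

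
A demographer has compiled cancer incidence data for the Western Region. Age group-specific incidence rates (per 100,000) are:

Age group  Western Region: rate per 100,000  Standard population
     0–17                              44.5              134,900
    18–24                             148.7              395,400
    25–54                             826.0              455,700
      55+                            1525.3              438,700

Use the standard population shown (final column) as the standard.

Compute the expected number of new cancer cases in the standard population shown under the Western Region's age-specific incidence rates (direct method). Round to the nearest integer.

11104

Expected new cancer cases = Σ (standard pop × age-specific rate ÷ 100,000)
= 134,900×44.5/100,000 + 395,400×148.7/100,000 + 455,700×826.0/100,000 + 438,700×1525.3/100,000
= 60.03 + 587.96 + 3764.08 + 6691.49 = 11103.56.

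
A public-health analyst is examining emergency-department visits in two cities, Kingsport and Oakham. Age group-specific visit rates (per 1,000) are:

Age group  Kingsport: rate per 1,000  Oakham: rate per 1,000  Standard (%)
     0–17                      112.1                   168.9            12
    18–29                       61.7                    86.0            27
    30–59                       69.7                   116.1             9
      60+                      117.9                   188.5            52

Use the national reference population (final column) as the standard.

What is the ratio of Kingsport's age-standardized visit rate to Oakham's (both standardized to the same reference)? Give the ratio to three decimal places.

0.643

Standard weights: 0.12, 0.27, 0.09, 0.52.
Kingsport: 0.1200×112.1 + 0.2700×61.7 + 0.0900×69.7 + 0.5200×117.9 = 97.6920 per 1,000.
Oakham: 0.1200×168.9 + 0.2700×86.0 + 0.0900×116.1 + 0.5200×188.5 = 151.9570 per 1,000.
Ratio = 97.6920 ÷ 151.9570 = 0.64289.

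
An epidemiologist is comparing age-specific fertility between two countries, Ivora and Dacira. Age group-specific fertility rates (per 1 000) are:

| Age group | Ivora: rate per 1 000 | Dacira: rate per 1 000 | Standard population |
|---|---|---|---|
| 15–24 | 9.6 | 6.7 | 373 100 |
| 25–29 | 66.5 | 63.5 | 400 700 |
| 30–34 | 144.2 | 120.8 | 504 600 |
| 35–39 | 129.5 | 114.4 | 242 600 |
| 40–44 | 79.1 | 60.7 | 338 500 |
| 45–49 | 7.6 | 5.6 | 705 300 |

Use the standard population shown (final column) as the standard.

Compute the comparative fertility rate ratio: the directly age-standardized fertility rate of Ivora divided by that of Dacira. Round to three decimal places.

Standard total = 2 564 800; weights = 0.1455, 0.1562, 0.1967, 0.0946, 0.1320, 0.2750.
Ivora: 0.1455×9.6 + 0.1562×66.5 + 0.1967×144.2 + 0.0946×129.5 + 0.1320×79.1 + 0.2750×7.6 = 64.9345 per 1 000.
Dacira: 0.1455×6.7 + 0.1562×63.5 + 0.1967×120.8 + 0.0946×114.4 + 0.1320×60.7 + 0.2750×5.6 = 55.0335 per 1 000.
Ratio = 64.9345 ÷ 55.0335 = 1.17991.

1.180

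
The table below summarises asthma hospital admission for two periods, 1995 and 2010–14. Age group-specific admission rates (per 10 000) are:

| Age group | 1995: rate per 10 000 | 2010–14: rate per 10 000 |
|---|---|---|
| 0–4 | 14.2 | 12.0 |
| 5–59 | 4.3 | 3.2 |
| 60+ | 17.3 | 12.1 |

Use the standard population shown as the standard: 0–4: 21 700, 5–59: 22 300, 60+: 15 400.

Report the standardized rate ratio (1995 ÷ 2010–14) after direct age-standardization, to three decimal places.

Standard total = 59 400; weights = 0.3653, 0.3754, 0.2593.
1995: 0.3653×14.2 + 0.3754×4.3 + 0.2593×17.3 = 11.2870 per 10 000.
2010–14: 0.3653×12.0 + 0.3754×3.2 + 0.2593×12.1 = 8.7222 per 10 000.
Ratio = 11.2870 ÷ 8.7222 = 1.29406.

1.294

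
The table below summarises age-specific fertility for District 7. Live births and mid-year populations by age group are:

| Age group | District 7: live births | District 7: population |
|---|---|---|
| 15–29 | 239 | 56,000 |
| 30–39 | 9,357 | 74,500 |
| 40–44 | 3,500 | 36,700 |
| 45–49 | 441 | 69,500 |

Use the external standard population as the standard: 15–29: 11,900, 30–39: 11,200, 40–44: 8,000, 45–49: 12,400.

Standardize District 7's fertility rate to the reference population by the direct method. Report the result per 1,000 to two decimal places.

52.85

Age-specific rates per 1,000 for District 7: 4.268, 125.597, 95.368, 6.345.
Standard total = 43,500; weights = 0.2736, 0.2575, 0.1839, 0.2851.
Standardized rate: 0.2736×4.268 + 0.2575×125.597 + 0.1839×95.368 + 0.2851×6.345 = 52.8529 per 1,000.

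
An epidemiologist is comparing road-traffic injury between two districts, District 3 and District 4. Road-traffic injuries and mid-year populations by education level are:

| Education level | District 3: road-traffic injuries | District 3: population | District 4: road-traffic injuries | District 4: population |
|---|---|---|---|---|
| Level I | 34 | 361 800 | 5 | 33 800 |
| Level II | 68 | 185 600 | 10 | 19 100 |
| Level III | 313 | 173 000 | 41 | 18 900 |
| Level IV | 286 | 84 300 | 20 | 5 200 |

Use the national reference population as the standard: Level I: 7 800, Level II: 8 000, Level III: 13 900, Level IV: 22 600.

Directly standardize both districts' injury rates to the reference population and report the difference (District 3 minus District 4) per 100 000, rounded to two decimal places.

-32.38

Education-specific rates per 100 000 for District 3: 9.40, 36.64, 180.92, 339.26.
For District 4: 14.79, 52.36, 216.93, 384.62.
Standard total = 52 300; weights = 0.1491, 0.1530, 0.2658, 0.4321.
District 3: 0.1491×9.40 + 0.1530×36.64 + 0.2658×180.92 + 0.4321×339.26 = 201.6948 per 100 000.
District 4: 0.1491×14.79 + 0.1530×52.36 + 0.2658×216.93 + 0.4321×384.62 = 234.0704 per 100 000.
Difference = 201.6948 − 234.0704 = -32.3757.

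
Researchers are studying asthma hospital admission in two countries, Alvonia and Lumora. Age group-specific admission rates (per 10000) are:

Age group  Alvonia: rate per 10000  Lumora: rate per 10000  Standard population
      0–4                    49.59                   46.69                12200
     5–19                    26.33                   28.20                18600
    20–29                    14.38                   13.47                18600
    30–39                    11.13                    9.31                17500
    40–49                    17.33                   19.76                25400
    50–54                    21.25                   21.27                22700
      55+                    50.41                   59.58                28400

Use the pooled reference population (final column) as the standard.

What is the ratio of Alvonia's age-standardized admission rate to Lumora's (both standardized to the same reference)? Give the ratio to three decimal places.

0.935

Standard total = 143400; weights = 0.0851, 0.1297, 0.1297, 0.1220, 0.1771, 0.1583, 0.1980.
Alvonia: 0.0851×49.59 + 0.1297×26.33 + 0.1297×14.38 + 0.1220×11.13 + 0.1771×17.33 + 0.1583×21.25 + 0.1980×50.41 = 27.2746 per 10000.
Lumora: 0.0851×46.69 + 0.1297×28.20 + 0.1297×13.47 + 0.1220×9.31 + 0.1771×19.76 + 0.1583×21.27 + 0.1980×59.58 = 29.1800 per 10000.
Ratio = 27.2746 ÷ 29.1800 = 0.93470.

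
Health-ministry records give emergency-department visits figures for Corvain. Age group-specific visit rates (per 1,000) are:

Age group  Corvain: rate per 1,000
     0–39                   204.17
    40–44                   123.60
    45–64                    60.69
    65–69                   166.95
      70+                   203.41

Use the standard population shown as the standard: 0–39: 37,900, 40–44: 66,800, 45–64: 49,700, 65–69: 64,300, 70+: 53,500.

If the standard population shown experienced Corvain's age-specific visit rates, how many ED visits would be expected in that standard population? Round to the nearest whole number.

Expected ED visits = Σ (standard pop × age-specific rate ÷ 1,000)
= 37,900×204.17/1,000 + 66,800×123.60/1,000 + 49,700×60.69/1,000 + 64,300×166.95/1,000 + 53,500×203.41/1,000
= 7738.04 + 8256.48 + 3016.29 + 10734.89 + 10882.43 = 40628.14.

40628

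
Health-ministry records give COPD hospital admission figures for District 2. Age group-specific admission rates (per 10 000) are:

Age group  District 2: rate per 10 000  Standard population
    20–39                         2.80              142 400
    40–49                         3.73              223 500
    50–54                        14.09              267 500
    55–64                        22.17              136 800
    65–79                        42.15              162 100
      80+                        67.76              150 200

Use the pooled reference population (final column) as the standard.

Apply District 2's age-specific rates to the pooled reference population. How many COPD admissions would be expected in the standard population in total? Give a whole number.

Expected COPD admissions = Σ (standard pop × age-specific rate ÷ 10 000)
= 142 400×2.80/10 000 + 223 500×3.73/10 000 + 267 500×14.09/10 000 + 136 800×22.17/10 000 + 162 100×42.15/10 000 + 150 200×67.76/10 000
= 39.87 + 83.37 + 376.91 + 303.29 + 683.25 + 1017.76 = 2504.44.

2504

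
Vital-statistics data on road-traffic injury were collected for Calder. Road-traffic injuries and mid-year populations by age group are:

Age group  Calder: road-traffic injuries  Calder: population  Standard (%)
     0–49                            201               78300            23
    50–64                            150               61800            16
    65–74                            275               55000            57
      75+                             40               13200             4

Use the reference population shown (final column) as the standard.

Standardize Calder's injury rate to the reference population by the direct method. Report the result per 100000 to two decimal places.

395.00

Age-specific rates per 100000 for Calder: 256.70, 242.72, 500.00, 303.03.
Standard weights: 0.23, 0.16, 0.57, 0.04.
Standardized rate: 0.2300×256.70 + 0.1600×242.72 + 0.5700×500.00 + 0.0400×303.03 = 394.9983 per 100000.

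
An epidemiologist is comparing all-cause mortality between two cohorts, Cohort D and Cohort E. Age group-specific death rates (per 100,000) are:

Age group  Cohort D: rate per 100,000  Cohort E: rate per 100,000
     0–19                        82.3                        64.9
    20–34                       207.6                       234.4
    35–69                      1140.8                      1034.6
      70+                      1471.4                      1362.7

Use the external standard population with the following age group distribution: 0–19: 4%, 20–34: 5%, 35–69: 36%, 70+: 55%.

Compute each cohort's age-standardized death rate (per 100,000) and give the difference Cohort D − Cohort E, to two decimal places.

Standard weights: 0.04, 0.05, 0.36, 0.55.
Cohort D: 0.0400×82.3 + 0.0500×207.6 + 0.3600×1140.8 + 0.5500×1471.4 = 1233.6300 per 100,000.
Cohort E: 0.0400×64.9 + 0.0500×234.4 + 0.3600×1034.6 + 0.5500×1362.7 = 1136.2570 per 100,000.
Difference = 1233.6300 − 1136.2570 = 97.3730.

97.37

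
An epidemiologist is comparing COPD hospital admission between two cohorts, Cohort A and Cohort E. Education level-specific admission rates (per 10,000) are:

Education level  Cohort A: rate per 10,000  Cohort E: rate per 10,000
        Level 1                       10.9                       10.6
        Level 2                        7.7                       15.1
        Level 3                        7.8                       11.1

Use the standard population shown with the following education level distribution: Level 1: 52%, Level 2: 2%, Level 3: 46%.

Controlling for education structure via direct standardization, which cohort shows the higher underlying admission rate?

Standard weights: 0.52, 0.02, 0.46.
Cohort A: 0.5200×10.9 + 0.0200×7.7 + 0.4600×7.8 = 9.4100 per 10,000.
Cohort E: 0.5200×10.6 + 0.0200×15.1 + 0.4600×11.1 = 10.9200 per 10,000.

Cohort E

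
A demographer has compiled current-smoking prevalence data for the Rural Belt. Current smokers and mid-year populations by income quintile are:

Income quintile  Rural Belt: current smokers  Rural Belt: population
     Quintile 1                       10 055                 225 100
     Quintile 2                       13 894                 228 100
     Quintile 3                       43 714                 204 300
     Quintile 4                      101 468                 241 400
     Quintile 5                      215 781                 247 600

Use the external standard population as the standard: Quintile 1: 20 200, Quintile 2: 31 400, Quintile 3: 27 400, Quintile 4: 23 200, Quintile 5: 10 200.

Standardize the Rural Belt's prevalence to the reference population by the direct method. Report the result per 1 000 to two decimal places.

Income-specific rates per 1 000 for the Rural Belt: 44.669, 60.912, 213.970, 420.331, 871.490.
Standard total = 112 400; weights = 0.1797, 0.2794, 0.2438, 0.2064, 0.0907.
Standardized rate: 0.1797×44.669 + 0.2794×60.912 + 0.2438×213.970 + 0.2064×420.331 + 0.0907×871.490 = 243.0481 per 1 000.

243.05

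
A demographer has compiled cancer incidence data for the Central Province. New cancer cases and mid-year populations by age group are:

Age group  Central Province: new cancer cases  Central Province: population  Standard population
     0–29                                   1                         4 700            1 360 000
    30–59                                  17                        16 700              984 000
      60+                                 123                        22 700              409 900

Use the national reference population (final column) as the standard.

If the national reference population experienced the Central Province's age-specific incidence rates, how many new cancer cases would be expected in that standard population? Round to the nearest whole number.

3512

Age-specific rates per 100 000 for the Central Province: 21.28, 101.80, 541.85.
Expected new cancer cases = Σ (standard pop × age-specific rate ÷ 100 000)
= 1 360 000×21.28/100 000 + 984 000×101.80/100 000 + 409 900×541.85/100 000
= 289.36 + 1001.68 + 2221.04 = 3512.08.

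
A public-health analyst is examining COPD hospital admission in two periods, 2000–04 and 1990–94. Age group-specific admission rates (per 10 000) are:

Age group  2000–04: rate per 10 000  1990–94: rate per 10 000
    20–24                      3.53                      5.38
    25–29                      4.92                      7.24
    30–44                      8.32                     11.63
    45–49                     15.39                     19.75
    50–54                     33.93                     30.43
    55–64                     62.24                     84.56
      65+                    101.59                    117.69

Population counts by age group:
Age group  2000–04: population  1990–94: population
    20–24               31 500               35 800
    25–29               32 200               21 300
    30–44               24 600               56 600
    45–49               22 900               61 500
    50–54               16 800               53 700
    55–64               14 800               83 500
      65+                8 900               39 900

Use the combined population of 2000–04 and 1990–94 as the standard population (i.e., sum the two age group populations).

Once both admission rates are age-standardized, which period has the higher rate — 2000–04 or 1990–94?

Combined standard total = 504 000; weights = 0.1335, 0.1062, 0.1611, 0.1675, 0.1399, 0.1950, 0.0968.
2000–04: 0.1335×3.53 + 0.1062×4.92 + 0.1611×8.32 + 0.1675×15.39 + 0.1399×33.93 + 0.1950×62.24 + 0.0968×101.59 = 31.6332 per 10 000.
1990–94: 0.1335×5.38 + 0.1062×7.24 + 0.1611×11.63 + 0.1675×19.75 + 0.1399×30.43 + 0.1950×84.56 + 0.0968×117.69 = 38.8125 per 10 000.

1990–94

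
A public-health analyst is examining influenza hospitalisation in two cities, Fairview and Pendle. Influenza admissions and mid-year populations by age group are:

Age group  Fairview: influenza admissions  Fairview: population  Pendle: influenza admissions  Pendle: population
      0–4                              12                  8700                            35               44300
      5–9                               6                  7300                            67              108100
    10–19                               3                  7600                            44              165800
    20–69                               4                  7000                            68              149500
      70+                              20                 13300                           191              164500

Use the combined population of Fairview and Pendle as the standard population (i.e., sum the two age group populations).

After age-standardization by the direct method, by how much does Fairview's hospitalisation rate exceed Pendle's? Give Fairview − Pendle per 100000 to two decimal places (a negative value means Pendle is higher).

Age-specific rates per 100000 for Fairview: 137.93, 82.19, 39.47, 57.14, 150.38.
For Pendle: 79.01, 61.98, 26.54, 45.48, 116.11.
Combined standard total = 676100; weights = 0.0784, 0.1707, 0.2565, 0.2315, 0.2630.
Fairview: 0.0784×137.93 + 0.1707×82.19 + 0.2565×39.47 + 0.2315×57.14 + 0.2630×150.38 = 87.7381 per 100000.
Pendle: 0.0784×79.01 + 0.1707×61.98 + 0.2565×26.54 + 0.2315×45.48 + 0.2630×116.11 = 64.6415 per 100000.
Difference = 87.7381 − 64.6415 = 23.0965.

23.10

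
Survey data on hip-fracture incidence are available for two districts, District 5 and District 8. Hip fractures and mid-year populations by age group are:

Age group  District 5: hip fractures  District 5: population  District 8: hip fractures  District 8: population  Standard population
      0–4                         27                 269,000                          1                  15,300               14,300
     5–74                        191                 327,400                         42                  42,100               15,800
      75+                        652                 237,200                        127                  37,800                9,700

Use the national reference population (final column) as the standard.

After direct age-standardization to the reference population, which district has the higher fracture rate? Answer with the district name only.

District 8

Age-specific rates per 100,000 for District 5: 10.04, 58.34, 274.87.
For District 8: 6.54, 99.76, 335.98.
Standard total = 39,800; weights = 0.3593, 0.3970, 0.2437.
District 5: 0.3593×10.04 + 0.3970×58.34 + 0.2437×274.87 = 93.7576 per 100,000.
District 8: 0.3593×6.54 + 0.3970×99.76 + 0.2437×335.98 = 123.8368 per 100,000.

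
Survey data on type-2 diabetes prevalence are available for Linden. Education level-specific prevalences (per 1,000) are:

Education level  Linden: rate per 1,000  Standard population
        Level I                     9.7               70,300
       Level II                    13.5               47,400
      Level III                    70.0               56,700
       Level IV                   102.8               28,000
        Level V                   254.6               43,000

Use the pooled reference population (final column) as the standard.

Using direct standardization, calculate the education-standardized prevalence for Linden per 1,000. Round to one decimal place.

Standard total = 245,400; weights = 0.2865, 0.1932, 0.2311, 0.1141, 0.1752.
Standardized rate: 0.2865×9.7 + 0.1932×13.5 + 0.2311×70.0 + 0.1141×102.8 + 0.1752×254.6 = 77.9014 per 1,000.

77.9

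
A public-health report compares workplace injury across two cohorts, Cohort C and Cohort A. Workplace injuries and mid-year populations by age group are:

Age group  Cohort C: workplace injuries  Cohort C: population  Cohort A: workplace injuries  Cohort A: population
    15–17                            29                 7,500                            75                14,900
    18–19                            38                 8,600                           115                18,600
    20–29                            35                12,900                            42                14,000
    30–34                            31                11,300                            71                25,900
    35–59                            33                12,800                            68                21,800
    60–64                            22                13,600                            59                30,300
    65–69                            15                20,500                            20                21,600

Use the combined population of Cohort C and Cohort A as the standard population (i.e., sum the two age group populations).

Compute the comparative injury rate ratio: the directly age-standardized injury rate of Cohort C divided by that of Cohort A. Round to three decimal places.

0.823

Age-specific rates per 10,000 for Cohort C: 38.67, 44.19, 27.13, 27.43, 25.78, 16.18, 7.32.
For Cohort A: 50.34, 61.83, 30.00, 27.41, 31.19, 19.47, 9.26.
Combined standard total = 234,300; weights = 0.0956, 0.1161, 0.1148, 0.1588, 0.1477, 0.1874, 0.1797.
Cohort C: 0.0956×38.67 + 0.1161×44.19 + 0.1148×27.13 + 0.1588×27.43 + 0.1477×25.78 + 0.1874×16.18 + 0.1797×7.32 = 24.4498 per 10,000.
Cohort A: 0.0956×50.34 + 0.1161×61.83 + 0.1148×30.00 + 0.1588×27.41 + 0.1477×31.19 + 0.1874×19.47 + 0.1797×9.26 = 29.7051 per 10,000.
Ratio = 24.4498 ÷ 29.7051 = 0.82309.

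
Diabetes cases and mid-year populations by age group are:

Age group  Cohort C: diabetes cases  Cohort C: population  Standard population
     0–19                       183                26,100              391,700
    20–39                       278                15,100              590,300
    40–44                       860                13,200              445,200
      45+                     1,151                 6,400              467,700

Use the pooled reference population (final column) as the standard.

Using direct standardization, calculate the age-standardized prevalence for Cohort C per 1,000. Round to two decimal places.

Age-specific rates per 1,000 for Cohort C: 7.011, 18.411, 65.152, 179.844.
Standard total = 1,894,900; weights = 0.2067, 0.3115, 0.2349, 0.2468.
Standardized rate: 0.2067×7.011 + 0.3115×18.411 + 0.2349×65.152 + 0.2468×179.844 = 66.8809 per 1,000.

66.88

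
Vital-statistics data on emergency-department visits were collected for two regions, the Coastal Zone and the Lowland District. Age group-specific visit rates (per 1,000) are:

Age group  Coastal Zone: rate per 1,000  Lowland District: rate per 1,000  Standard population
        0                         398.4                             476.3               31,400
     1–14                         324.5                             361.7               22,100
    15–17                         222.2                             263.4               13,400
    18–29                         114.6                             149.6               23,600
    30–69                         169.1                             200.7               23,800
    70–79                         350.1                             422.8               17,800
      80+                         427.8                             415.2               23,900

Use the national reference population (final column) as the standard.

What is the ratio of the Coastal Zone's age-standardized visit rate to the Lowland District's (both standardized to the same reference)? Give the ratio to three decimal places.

Standard total = 156,000; weights = 0.2013, 0.1417, 0.0859, 0.1513, 0.1526, 0.1141, 0.1532.
The Coastal Zone: 0.2013×398.4 + 0.1417×324.5 + 0.0859×222.2 + 0.1513×114.6 + 0.1526×169.1 + 0.1141×350.1 + 0.1532×427.8 = 293.8720 per 1,000.
The Lowland District: 0.2013×476.3 + 0.1417×361.7 + 0.0859×263.4 + 0.1513×149.6 + 0.1526×200.7 + 0.1141×422.8 + 0.1532×415.2 = 334.8416 per 1,000.
Ratio = 293.8720 ÷ 334.8416 = 0.87764.

0.878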